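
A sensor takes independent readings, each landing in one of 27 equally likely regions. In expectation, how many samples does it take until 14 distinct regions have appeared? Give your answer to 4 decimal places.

With k distinct regions already seen, the next new one arrives after an expected 27/(27-k) samples.
Sum over k = 0,...,13: E = 27/27 + 27/26 + 27/25 + ... + 27/15 + 27/14 = 19.20572.

19.2057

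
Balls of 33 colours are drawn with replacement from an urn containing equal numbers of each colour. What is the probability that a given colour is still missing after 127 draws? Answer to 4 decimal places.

0.0201

On each draw the fixed colour fails to appear with probability 32/33.
P(still missing after 127) = (32/33)^127 = 0.02008.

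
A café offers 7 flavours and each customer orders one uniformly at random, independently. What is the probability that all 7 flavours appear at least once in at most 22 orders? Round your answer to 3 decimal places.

Let A_i be the event that flavour i is missing after 22 orders. By inclusion–exclusion on the A_i,
P(all seen) = Σ_{j=0}^{7} (-1)^j C(7,j)((7-j)/7)^22
= 1.0000 - 0.2357 + 0.0128 - 0.0002 + 0.0000 - 0.0000 + 0.0000 - 0.0000
= 0.7770.

0.777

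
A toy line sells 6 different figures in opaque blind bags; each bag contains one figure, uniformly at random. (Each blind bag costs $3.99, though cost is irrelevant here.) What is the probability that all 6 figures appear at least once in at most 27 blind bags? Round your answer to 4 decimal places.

Let A_i be the event that figure i is missing after 27 blind bags. By inclusion–exclusion on the A_i,
P(all seen) = Σ_{j=0}^{6} (-1)^j C(6,j)((6-j)/6)^27
= 1.00000 - 0.04368 + 0.00026 - 0.00000 + 0.00000 - 0.00000 + 0.00000
= 0.95659.

0.9566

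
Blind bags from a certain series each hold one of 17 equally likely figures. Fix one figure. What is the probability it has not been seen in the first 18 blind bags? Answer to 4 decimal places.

Each blind bag misses the fixed figure with probability (17-1)/17 = 16/17, independently.
P(still missing after 18) = (16/17)^18 = 0.33580.

0.3358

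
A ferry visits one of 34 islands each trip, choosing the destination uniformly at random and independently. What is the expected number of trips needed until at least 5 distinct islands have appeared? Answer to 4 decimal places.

5.3229

Going from k to k+1 distinct takes a geometric number of trips with mean 34/(34-k).
Sum over k = 0,...,4: E = 34/34 + 34/33 + 34/32 + 34/31 + 34/30 = 5.32291.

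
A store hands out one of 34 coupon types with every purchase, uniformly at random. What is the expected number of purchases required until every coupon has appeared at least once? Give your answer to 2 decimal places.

140.02

The wait to go from k to k+1 distinct coupons is geometric with mean 34/(34-k).
E[T] = 34/34 + 34/33 + 34/32 + ... + 34/2 + 34/1 = 34·H_{34}.
H_{34} = 4.118, so E[T] = 140.019.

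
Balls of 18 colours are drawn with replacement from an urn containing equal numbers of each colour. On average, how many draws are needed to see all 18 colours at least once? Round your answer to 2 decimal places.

62.91

After k distinct colours have appeared, the next draw gives a new one with probability (18-k)/18, so the expected wait for the (k+1)-th is 18/(18-k).
E[T] = 18/18 + 18/17 + 18/16 + ... + 18/2 + 18/1 = 18·H_{18}.
H_{18} = 3.495, so E[T] = 62.912.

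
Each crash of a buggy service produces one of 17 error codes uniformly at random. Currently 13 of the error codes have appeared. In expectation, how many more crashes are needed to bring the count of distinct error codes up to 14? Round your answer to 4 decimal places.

The wait to go from k to k+1 distinct error codes is geometric with mean 17/(17-k).
Only the k = 13 term is needed: E = 17/4 = 4.25000.

4.2500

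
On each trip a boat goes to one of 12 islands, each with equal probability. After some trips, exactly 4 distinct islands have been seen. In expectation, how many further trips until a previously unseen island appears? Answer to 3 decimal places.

Each trip yields a new island with probability (12-4)/12 = 8/12, so the wait is geometric with mean 12/8.
E = 12/8 = 1.5000.

1.500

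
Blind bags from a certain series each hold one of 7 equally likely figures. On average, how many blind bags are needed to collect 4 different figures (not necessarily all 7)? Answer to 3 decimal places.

With k distinct figures already seen, the next new one arrives after an expected 7/(7-k) blind bags.
Sum over k = 0,...,3: E = 7/7 + 7/6 + 7/5 + 7/4 = 5.3167.

5.317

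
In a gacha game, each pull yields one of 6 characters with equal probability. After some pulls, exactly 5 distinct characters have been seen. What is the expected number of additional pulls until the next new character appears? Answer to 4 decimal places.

6.0000

The number of pulls until the next new character is geometric with success probability 1/6, so its mean is 6/1.
E = 6/1 = 6.00000.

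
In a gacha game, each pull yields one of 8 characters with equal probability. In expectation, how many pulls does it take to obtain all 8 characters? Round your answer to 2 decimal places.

Split into phases: going from k distinct to k+1 distinct takes on average 8/(8-k) pulls.
E[T] = 8/8 + 8/7 + 8/6 + ... + 8/2 + 8/1 = 8·H_{8}.
H_{8} = 2.718, so E[T] = 21.743.

21.74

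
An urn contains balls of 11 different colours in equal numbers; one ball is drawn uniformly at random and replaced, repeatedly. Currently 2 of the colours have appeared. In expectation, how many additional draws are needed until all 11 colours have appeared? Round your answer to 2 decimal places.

31.12

From k distinct to k+1 distinct takes on average 11/(11-k) draws.
Sum over k = 2,...,10: E = 11/9 + 11/8 + 11/7 + ... + 11/2 + 11/1 = 31.119.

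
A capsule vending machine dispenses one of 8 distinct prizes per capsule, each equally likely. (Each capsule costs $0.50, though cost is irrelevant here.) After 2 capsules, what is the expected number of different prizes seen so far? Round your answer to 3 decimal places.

For each prize, P(seen in 2 capsules) = 1 - (7/8)^2 = 0.2344.
By linearity of expectation, E[distinct seen] = 8·(1 - (7/8)^2) = 1.8750.

1.875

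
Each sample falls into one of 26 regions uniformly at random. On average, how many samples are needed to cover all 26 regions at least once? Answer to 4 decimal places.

100.2149

Split into phases: going from k distinct to k+1 distinct takes on average 26/(26-k) samples.
E[T] = 26/26 + 26/25 + 26/24 + ... + 26/2 + 26/1 = 26·H_{26}.
H_{26} = 3.85442, so E[T] = 100.21491.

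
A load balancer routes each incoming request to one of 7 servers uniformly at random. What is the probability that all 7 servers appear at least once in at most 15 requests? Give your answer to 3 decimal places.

By inclusion–exclusion over which servers are missing,
P(all seen) = Σ_{j=0}^{7} (-1)^j C(7,j)((7-j)/7)^15
= 1.0000 - 0.6933 + 0.1350 - 0.0079 + 0.0001 - 0.0000 + 0.0000 - 0.0000
= 0.4339.

0.434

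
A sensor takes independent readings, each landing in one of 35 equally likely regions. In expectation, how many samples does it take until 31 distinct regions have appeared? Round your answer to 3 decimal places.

72.221

Going from k to k+1 distinct takes a geometric number of samples with mean 35/(35-k).
Sum over k = 0,...,30: E = 35/35 + 35/34 + 35/33 + ... + 35/6 + 35/5 = 72.2207.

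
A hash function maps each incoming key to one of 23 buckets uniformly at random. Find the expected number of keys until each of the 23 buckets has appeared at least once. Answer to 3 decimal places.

85.889

The wait to go from k to k+1 distinct buckets is geometric with mean 23/(23-k).
E[T] = 23/23 + 23/22 + 23/21 + ... + 23/2 + 23/1 = 23·H_{23}.
H_{23} = 3.7343, so E[T] = 85.8887.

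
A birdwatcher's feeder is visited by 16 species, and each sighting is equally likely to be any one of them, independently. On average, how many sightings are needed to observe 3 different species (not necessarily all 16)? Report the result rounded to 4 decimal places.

3.2095

Going from k to k+1 distinct takes a geometric number of sightings with mean 16/(16-k).
Sum over k = 0,...,2: E = 16/16 + 16/15 + 16/14 = 3.20952.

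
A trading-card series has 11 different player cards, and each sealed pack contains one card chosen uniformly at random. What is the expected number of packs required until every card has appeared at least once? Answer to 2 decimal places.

33.22

After k distinct cards have appeared, the next pack gives a new one with probability (11-k)/11, so the expected wait for the (k+1)-th is 11/(11-k).
E[T] = 11/11 + 11/10 + 11/9 + ... + 11/2 + 11/1 = 11·H_{11}.
H_{11} = 3.020, so E[T] = 33.219.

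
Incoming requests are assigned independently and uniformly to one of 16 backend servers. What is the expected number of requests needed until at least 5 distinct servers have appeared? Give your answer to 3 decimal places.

5.774

With k distinct servers already seen, the next new one arrives after an expected 16/(16-k) requests.
Sum over k = 0,...,4: E = 16/16 + 16/15 + 16/14 + 16/13 + 16/12 = 5.7736.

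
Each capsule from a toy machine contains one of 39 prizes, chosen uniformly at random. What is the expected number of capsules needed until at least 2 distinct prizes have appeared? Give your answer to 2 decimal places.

2.03

Going from k to k+1 distinct takes a geometric number of capsules with mean 39/(39-k).
Sum over k = 0,...,1: E = 39/39 + 39/38 = 2.026.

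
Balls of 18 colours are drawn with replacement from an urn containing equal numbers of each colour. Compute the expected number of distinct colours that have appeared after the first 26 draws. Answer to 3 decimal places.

13.928

For each colour, P(seen in 26 draws) = 1 - (17/18)^26 = 0.7738.
By linearity of expectation, E[distinct seen] = 18·(1 - (17/18)^26) = 13.9275.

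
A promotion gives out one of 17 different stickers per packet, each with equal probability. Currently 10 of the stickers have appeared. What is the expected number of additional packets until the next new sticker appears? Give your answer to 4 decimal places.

2.4286

Each packet yields a new sticker with probability (17-10)/17 = 7/17, so the wait is geometric with mean 17/7.
E = 17/7 = 2.42857.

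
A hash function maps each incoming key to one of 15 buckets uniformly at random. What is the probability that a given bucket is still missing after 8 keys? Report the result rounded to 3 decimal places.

Each key misses the fixed bucket with probability (15-1)/15 = 14/15, independently.
P(still missing after 8) = (14/15)^8 = 0.5758.

0.576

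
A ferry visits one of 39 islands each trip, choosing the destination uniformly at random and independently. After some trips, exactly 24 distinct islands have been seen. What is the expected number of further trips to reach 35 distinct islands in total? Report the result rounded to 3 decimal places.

48.161

With k distinct islands already seen, the next new one takes an expected 39/(39-k) trips.
Sum over k = 24,...,34: E = 39/15 + 39/14 + 39/13 + ... + 39/6 + 39/5 = 48.1609.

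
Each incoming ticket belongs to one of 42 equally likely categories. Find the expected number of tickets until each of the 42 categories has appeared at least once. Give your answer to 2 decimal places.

After k distinct categories have appeared, the next ticket gives a new one with probability (42-k)/42, so the expected wait for the (k+1)-th is 42/(42-k).
E[T] = 42/42 + 42/41 + 42/40 + ... + 42/2 + 42/1 = 42·H_{42}.
H_{42} = 4.327, so E[T] = 181.723.

181.72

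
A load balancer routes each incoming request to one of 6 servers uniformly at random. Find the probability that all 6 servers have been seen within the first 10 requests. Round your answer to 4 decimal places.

0.2718

Let A_i be the event that server i is missing after 10 requests. By inclusion–exclusion on the A_i,
P(all seen) = Σ_{j=0}^{6} (-1)^j C(6,j)((6-j)/6)^10
= 1.00000 - 0.96903 + 0.26012 - 0.01953 + 0.00025 - 0.00000 + 0.00000
= 0.27181.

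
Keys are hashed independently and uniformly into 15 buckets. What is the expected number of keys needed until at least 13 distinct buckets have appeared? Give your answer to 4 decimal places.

Going from k to k+1 distinct takes a geometric number of keys with mean 15/(15-k).
Sum over k = 0,...,12: E = 15/15 + 15/14 + 15/13 + ... + 15/4 + 15/3 = 27.27343.

27.2734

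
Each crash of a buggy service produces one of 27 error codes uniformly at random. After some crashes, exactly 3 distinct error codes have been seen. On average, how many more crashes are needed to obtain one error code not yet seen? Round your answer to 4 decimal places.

The number of crashes until the next new error code is geometric with success probability 24/27, so its mean is 27/24.
E = 27/24 = 1.12500.

1.1250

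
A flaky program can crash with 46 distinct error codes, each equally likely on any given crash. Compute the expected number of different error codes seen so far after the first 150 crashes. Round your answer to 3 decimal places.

44.298

For each error code, P(seen in 150 crashes) = 1 - (45/46)^150 = 0.9630.
By linearity of expectation, E[distinct seen] = 46·(1 - (45/46)^150) = 44.2980.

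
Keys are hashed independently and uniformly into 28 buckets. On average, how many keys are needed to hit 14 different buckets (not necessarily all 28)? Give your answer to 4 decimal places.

Going from k to k+1 distinct takes a geometric number of keys with mean 28/(28-k).
Sum over k = 0,...,13: E = 28/28 + 28/27 + 28/26 + ... + 28/16 + 28/15 = 18.91704.

18.9170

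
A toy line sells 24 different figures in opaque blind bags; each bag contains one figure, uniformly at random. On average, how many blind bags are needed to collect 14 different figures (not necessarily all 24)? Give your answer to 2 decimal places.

Going from k to k+1 distinct takes a geometric number of blind bags with mean 24/(24-k).
Sum over k = 0,...,13: E = 24/24 + 24/23 + 24/22 + ... + 24/12 + 24/11 = 20.328.

20.33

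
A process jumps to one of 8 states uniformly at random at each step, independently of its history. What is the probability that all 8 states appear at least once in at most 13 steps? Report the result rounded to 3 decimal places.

By inclusion–exclusion over which states are missing,
P(all seen) = Σ_{j=0}^{8} (-1)^j C(8,j)((8-j)/8)^13
= 1.0000 - 1.4099 + 0.6652 - 0.1243 + 0.0085 - 0.0002 + 0.0000 - 0.0000 + 0.0000
= 0.1393.

0.139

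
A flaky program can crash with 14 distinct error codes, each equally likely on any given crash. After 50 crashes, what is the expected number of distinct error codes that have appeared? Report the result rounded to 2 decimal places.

For each error code, P(seen in 50 crashes) = 1 - (13/14)^50 = 0.975.
By linearity of expectation, E[distinct seen] = 14·(1 - (13/14)^50) = 13.656.

13.66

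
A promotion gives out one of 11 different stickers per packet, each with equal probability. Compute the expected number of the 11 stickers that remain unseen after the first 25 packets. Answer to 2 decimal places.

1.02

For each sticker, P(unseen after 25) = (10/11)^25 = 0.092.
By linearity of expectation, E[unseen] = 11·(10/11)^25 = 1.015.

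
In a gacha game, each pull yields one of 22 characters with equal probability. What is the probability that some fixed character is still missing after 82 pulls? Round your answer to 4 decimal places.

Each pull misses the fixed character with probability (22-1)/22 = 21/22, independently.
P(still missing after 82) = (21/22)^82 = 0.02205.

0.0220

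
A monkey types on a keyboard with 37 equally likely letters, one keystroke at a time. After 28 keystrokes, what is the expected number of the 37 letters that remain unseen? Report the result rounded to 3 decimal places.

17.180

For each letter, P(unseen after 28) = (36/37)^28 = 0.4643.
By linearity of expectation, E[unseen] = 37·(36/37)^28 = 17.1800.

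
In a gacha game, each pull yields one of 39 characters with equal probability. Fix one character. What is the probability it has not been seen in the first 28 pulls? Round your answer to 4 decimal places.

0.4832

On each pull the fixed character fails to appear with probability 38/39.
P(still missing after 28) = (38/39)^28 = 0.48321.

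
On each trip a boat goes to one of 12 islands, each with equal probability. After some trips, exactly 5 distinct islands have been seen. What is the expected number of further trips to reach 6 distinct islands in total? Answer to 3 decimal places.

The wait to go from k to k+1 distinct islands is geometric with mean 12/(12-k).
Only the k = 5 term is needed: E = 12/7 = 1.7143.

1.714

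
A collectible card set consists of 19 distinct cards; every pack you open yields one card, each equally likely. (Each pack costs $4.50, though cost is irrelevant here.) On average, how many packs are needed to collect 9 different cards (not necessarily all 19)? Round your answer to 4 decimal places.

Going from k to k+1 distinct takes a geometric number of packs with mean 19/(19-k).
Sum over k = 0,...,8: E = 19/19 + 19/18 + 19/17 + ... + 19/12 + 19/11 = 11.75666.

11.7567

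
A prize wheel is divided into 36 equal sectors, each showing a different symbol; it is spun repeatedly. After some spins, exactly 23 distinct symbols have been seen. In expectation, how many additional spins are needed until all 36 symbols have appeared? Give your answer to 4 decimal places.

114.4848

With k distinct symbols already seen, the next new one takes an expected 36/(36-k) spins.
Sum over k = 23,...,35: E = 36/13 + 36/12 + 36/11 + ... + 36/2 + 36/1 = 114.48482.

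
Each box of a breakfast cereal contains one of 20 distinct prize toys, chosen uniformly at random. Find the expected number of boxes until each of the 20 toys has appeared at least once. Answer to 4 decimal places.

71.9548

The wait to go from k to k+1 distinct toys is geometric with mean 20/(20-k).
E[T] = 20/20 + 20/19 + 20/18 + ... + 20/2 + 20/1 = 20·H_{20}.
H_{20} = 3.59774, so E[T] = 71.95479.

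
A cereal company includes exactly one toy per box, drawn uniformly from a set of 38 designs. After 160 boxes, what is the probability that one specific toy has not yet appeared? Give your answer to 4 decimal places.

0.0140

Each box misses the fixed toy with probability (38-1)/38 = 37/38, independently.
P(still missing after 160) = (37/38)^160 = 0.01402.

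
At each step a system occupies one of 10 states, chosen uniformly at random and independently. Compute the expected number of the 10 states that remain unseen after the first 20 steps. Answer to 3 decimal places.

For each state, P(unseen after 20) = (9/10)^20 = 0.1216.
By linearity of expectation, E[unseen] = 10·(9/10)^20 = 1.2158.

1.216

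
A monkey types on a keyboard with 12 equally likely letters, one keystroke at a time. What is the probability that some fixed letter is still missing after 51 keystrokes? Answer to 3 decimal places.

0.012

On each keystroke the fixed letter fails to appear with probability 11/12.
P(still missing after 51) = (11/12)^51 = 0.0118.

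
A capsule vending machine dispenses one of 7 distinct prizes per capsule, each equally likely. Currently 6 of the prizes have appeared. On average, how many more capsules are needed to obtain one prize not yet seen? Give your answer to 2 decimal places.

7.00

Each capsule yields a new prize with probability (7-6)/7 = 1/7, so the wait is geometric with mean 7/1.
E = 7/1 = 7.000.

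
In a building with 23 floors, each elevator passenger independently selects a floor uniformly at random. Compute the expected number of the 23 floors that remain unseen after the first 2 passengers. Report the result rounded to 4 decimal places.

For each floor, P(unseen after 2) = (22/23)^2 = 0.91493.
By linearity of expectation, E[unseen] = 23·(22/23)^2 = 21.04348.

21.0435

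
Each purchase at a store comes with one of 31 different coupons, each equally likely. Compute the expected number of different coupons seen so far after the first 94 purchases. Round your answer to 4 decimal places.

29.5785

For each coupon, P(seen in 94 purchases) = 1 - (30/31)^94 = 0.95414.
By linearity of expectation, E[distinct seen] = 31·(1 - (30/31)^94) = 29.57846.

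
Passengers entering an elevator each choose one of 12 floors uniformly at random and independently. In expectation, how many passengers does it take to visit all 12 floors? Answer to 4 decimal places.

37.2385

The wait to go from k to k+1 distinct floors is geometric with mean 12/(12-k).
E[T] = 12/12 + 12/11 + 12/10 + ... + 12/2 + 12/1 = 12·H_{12}.
H_{12} = 3.10321, so E[T] = 37.23853.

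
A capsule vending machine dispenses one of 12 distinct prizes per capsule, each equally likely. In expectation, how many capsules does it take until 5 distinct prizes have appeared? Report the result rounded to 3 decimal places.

With k distinct prizes already seen, the next new one arrives after an expected 12/(12-k) capsules.
Sum over k = 0,...,4: E = 12/12 + 12/11 + 12/10 + 12/9 + 12/8 = 6.1242.

6.124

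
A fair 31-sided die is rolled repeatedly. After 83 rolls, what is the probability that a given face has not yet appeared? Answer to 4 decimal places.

On each roll the fixed face fails to appear with probability 30/31.
P(still missing after 83) = (30/31)^83 = 0.06577.

0.0658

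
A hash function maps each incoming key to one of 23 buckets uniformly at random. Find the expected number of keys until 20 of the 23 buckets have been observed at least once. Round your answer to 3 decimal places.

43.722

Going from k to k+1 distinct takes a geometric number of keys with mean 23/(23-k).
Sum over k = 0,...,19: E = 23/23 + 23/22 + 23/21 + ... + 23/5 + 23/4 = 43.7220.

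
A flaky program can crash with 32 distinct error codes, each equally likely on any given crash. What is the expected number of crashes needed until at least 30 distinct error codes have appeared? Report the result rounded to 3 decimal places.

81.872

Going from k to k+1 distinct takes a geometric number of crashes with mean 32/(32-k).
Sum over k = 0,...,29: E = 32/32 + 32/31 + 32/30 + ... + 32/4 + 32/3 = 81.8718.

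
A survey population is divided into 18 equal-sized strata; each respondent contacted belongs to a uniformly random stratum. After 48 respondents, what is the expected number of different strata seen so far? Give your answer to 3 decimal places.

For each stratum, P(seen in 48 respondents) = 1 - (17/18)^48 = 0.9357.
By linearity of expectation, E[distinct seen] = 18·(1 - (17/18)^48) = 16.8419.

16.842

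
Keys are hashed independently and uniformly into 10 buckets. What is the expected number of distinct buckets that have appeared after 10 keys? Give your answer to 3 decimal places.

6.513

For each bucket, P(seen in 10 keys) = 1 - (9/10)^10 = 0.6513.
By linearity of expectation, E[distinct seen] = 10·(1 - (9/10)^10) = 6.5132.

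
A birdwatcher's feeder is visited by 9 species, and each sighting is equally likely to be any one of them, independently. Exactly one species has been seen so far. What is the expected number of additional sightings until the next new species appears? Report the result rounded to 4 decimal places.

Each sighting yields a new species with probability (9-1)/9 = 8/9, so the wait is geometric with mean 9/8.
E = 9/8 = 1.12500.

1.1250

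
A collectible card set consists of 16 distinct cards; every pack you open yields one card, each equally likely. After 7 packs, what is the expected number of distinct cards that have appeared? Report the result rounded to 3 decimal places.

5.816

For each card, P(seen in 7 packs) = 1 - (15/16)^7 = 0.3635.
By linearity of expectation, E[distinct seen] = 16·(1 - (15/16)^7) = 5.8160.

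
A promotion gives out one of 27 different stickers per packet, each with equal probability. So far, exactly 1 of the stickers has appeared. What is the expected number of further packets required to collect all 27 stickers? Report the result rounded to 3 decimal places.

104.069

With k distinct stickers already seen, the next new one takes an expected 27/(27-k) packets.
Sum over k = 1,...,26: E = 27/26 + 27/25 + 27/24 + ... + 27/2 + 27/1 = 104.0693.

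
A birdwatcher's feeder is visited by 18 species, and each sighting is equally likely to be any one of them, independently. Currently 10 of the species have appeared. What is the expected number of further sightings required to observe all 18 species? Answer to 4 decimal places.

48.9214

The wait to go from k to k+1 distinct species is geometric with mean 18/(18-k).
Sum over k = 10,...,17: E = 18/8 + 18/7 + 18/6 + ... + 18/2 + 18/1 = 48.92143.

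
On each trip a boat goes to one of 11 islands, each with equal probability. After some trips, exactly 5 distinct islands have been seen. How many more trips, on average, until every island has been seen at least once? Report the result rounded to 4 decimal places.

26.9500

The wait to go from k to k+1 distinct islands is geometric with mean 11/(11-k).
Sum over k = 5,...,10: E = 11/6 + 11/5 + 11/4 + 11/3 + 11/2 + 11/1 = 26.95000.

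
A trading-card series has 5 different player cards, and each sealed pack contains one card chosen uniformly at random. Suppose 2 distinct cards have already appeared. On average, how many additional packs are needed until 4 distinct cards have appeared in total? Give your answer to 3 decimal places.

4.167

From k distinct to k+1 distinct takes on average 5/(5-k) packs.
Sum over k = 2,...,3: E = 5/3 + 5/2 = 4.1667.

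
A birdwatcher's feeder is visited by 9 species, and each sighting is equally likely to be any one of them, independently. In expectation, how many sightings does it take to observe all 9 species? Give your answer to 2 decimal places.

The wait to go from k to k+1 distinct species is geometric with mean 9/(9-k).
E[T] = 9/9 + 9/8 + 9/7 + ... + 9/2 + 9/1 = 9·H_{9}.
H_{9} = 2.829, so E[T] = 25.461.

25.46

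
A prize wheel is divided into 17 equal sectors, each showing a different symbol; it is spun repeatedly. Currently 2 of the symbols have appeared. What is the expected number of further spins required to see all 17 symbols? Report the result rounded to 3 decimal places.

56.410

From k distinct to k+1 distinct takes on average 17/(17-k) spins.
Sum over k = 2,...,16: E = 17/15 + 17/14 + 17/13 + ... + 17/2 + 17/1 = 56.4099.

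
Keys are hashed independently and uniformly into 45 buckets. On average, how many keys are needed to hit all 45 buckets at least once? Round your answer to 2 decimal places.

The wait to go from k to k+1 distinct buckets is geometric with mean 45/(45-k).
E[T] = 45/45 + 45/44 + 45/43 + ... + 45/2 + 45/1 = 45·H_{45}.
H_{45} = 4.395, so E[T] = 197.773.

197.77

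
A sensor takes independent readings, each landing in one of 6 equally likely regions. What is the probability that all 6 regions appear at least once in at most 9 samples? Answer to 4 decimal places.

0.1890

Let A_i be the event that region i is missing after 9 samples. By inclusion–exclusion on the A_i,
P(all seen) = Σ_{j=0}^{6} (-1)^j C(6,j)((6-j)/6)^9
= 1.00000 - 1.16284 + 0.39018 - 0.03906 + 0.00076 - 0.00000 + 0.00000
= 0.18904.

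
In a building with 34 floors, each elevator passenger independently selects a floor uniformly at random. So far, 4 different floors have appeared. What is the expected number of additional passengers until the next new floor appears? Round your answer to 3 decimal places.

1.133

The number of passengers until the next new floor is geometric with success probability 30/34, so its mean is 34/30.
E = 34/30 = 1.1333.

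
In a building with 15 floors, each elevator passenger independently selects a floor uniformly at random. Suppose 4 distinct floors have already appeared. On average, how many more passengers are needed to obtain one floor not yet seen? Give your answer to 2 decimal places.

1.36

Each passenger yields a new floor with probability (15-4)/15 = 11/15, so the wait is geometric with mean 15/11.
E = 15/11 = 1.364.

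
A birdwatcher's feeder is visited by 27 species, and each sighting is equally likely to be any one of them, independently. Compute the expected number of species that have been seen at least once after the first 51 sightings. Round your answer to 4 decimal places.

23.0604

For each species, P(seen in 51 sightings) = 1 - (26/27)^51 = 0.85409.
By linearity of expectation, E[distinct seen] = 27·(1 - (26/27)^51) = 23.06040.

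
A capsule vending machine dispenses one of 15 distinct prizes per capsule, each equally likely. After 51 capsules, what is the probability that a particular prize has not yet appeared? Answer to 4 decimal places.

On each capsule the fixed prize fails to appear with probability 14/15.
P(still missing after 51) = (14/15)^51 = 0.02964.

0.0296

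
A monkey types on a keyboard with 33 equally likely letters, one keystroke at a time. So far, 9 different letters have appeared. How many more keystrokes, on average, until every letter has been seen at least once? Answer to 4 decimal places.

124.6066

From k distinct to k+1 distinct takes on average 33/(33-k) keystrokes.
Sum over k = 9,...,32: E = 33/24 + 33/23 + 33/22 + ... + 33/2 + 33/1 = 124.60662.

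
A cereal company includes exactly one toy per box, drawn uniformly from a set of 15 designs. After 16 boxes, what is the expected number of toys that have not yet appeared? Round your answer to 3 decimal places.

4.974

For each toy, P(unseen after 16) = (14/15)^16 = 0.3316.
By linearity of expectation, E[unseen] = 15·(14/15)^16 = 4.9737.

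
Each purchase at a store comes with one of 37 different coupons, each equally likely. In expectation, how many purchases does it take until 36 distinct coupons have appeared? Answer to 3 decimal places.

Going from k to k+1 distinct takes a geometric number of purchases with mean 37/(37-k).
Sum over k = 0,...,35: E = 37/37 + 37/36 + 37/35 + ... + 37/3 + 37/2 = 118.4587.

118.459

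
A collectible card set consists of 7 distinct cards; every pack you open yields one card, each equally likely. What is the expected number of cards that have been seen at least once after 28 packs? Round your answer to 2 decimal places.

For each card, P(seen in 28 packs) = 1 - (6/7)^28 = 0.987.
By linearity of expectation, E[distinct seen] = 7·(1 - (6/7)^28) = 6.907.

6.91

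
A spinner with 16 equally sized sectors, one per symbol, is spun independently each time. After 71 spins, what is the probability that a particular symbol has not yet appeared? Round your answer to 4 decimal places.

0.0102

On each spin the fixed symbol fails to appear with probability 15/16.
P(still missing after 71) = (15/16)^71 = 0.01023.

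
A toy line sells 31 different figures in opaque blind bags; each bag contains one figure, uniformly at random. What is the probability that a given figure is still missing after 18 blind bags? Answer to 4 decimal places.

0.5542

Each blind bag misses the fixed figure with probability (31-1)/31 = 30/31, independently.
P(still missing after 18) = (30/31)^18 = 0.55421.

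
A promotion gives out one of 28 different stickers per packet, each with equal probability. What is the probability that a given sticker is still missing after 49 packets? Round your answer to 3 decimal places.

0.168

Each packet misses the fixed sticker with probability (28-1)/28 = 27/28, independently.
P(still missing after 49) = (27/28)^49 = 0.1683.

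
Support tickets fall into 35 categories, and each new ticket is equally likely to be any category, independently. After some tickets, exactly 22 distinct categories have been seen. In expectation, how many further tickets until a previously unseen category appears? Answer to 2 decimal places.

2.69

The number of tickets until the next new category is geometric with success probability 13/35, so its mean is 35/13.
E = 35/13 = 2.692.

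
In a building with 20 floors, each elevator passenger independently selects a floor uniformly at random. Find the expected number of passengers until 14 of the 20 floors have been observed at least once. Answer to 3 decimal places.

22.955

Going from k to k+1 distinct takes a geometric number of passengers with mean 20/(20-k).
Sum over k = 0,...,13: E = 20/20 + 20/19 + 20/18 + ... + 20/8 + 20/7 = 22.9548.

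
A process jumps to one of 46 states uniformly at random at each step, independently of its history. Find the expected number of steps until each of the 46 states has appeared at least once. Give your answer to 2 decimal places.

203.17

After k distinct states have appeared, the next step gives a new one with probability (46-k)/46, so the expected wait for the (k+1)-th is 46/(46-k).
E[T] = 46/46 + 46/45 + 46/44 + ... + 46/2 + 46/1 = 46·H_{46}.
H_{46} = 4.417, so E[T] = 203.168.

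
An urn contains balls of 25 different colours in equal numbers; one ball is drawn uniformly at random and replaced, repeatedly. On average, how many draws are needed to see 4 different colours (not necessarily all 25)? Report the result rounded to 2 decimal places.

Going from k to k+1 distinct takes a geometric number of draws with mean 25/(25-k).
Sum over k = 0,...,3: E = 25/25 + 25/24 + 25/23 + 25/22 = 4.265.

4.26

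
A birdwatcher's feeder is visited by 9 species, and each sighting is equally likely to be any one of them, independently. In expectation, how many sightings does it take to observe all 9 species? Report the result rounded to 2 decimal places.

After k distinct species have appeared, the next sighting gives a new one with probability (9-k)/9, so the expected wait for the (k+1)-th is 9/(9-k).
E[T] = 9/9 + 9/8 + 9/7 + ... + 9/2 + 9/1 = 9·H_{9}.
H_{9} = 2.829, so E[T] = 25.461.

25.46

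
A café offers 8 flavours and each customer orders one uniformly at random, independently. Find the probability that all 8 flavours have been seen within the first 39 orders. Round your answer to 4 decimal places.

0.9566

Let A_i be the event that flavour i is missing after 39 orders. By inclusion–exclusion on the A_i,
P(all seen) = Σ_{j=0}^{8} (-1)^j C(8,j)((8-j)/8)^39
= 1.00000 - 0.04379 + 0.00038 - 0.00000 + 0.00000 - 0.00000 + 0.00000 - 0.00000 + 0.00000
= 0.95658.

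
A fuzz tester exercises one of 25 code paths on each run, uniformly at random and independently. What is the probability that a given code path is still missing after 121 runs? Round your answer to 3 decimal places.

On each run the fixed code path fails to appear with probability 24/25.
P(still missing after 121) = (24/25)^121 = 0.0072.

0.007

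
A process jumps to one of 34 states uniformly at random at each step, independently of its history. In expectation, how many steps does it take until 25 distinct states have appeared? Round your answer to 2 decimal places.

Going from k to k+1 distinct takes a geometric number of steps with mean 34/(34-k).
Sum over k = 0,...,24: E = 34/34 + 34/33 + 34/32 + ... + 34/11 + 34/10 = 43.834.

43.83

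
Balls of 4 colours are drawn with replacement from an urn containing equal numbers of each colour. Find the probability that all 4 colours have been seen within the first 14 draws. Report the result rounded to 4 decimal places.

0.9291

By inclusion–exclusion over which colours are missing,
P(all seen) = Σ_{j=0}^{4} (-1)^j C(4,j)((4-j)/4)^14
= 1.00000 - 0.07127 + 0.00037 - 0.00000 + 0.00000
= 0.92909.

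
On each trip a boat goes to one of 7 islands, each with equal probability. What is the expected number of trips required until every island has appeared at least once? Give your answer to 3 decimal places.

After k distinct islands have appeared, the next trip gives a new one with probability (7-k)/7, so the expected wait for the (k+1)-th is 7/(7-k).
E[T] = 7/7 + 7/6 + 7/5 + ... + 7/2 + 7/1 = 7·H_{7}.
H_{7} = 2.5929, so E[T] = 18.1500.

18.150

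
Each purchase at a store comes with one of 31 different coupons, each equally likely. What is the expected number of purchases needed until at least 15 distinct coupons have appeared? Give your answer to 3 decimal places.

20.042

With k distinct coupons already seen, the next new one arrives after an expected 31/(31-k) purchases.
Sum over k = 0,...,14: E = 31/31 + 31/30 + 31/29 + ... + 31/18 + 31/17 = 20.0420.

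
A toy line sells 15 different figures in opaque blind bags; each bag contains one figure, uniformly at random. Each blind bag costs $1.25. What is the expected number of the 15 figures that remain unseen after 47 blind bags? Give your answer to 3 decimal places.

For each figure, P(unseen after 47) = (14/15)^47 = 0.0391.
By linearity of expectation, E[unseen] = 15·(14/15)^47 = 0.5859.

0.586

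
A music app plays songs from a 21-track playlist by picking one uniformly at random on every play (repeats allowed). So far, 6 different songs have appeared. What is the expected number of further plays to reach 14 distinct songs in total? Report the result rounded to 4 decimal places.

15.2328

From k distinct to k+1 distinct takes on average 21/(21-k) plays.
Sum over k = 6,...,13: E = 21/15 + 21/14 + 21/13 + ... + 21/9 + 21/8 = 15.23281.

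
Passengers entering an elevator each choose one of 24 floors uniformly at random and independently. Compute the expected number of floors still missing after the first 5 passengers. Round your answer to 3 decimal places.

For each floor, P(unseen after 5) = (23/24)^5 = 0.8083.
By linearity of expectation, E[unseen] = 24·(23/24)^5 = 19.3997.

19.400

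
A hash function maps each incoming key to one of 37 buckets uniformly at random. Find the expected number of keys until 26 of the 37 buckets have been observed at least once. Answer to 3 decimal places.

43.723

Going from k to k+1 distinct takes a geometric number of keys with mean 37/(37-k).
Sum over k = 0,...,25: E = 37/37 + 37/36 + 37/35 + ... + 37/13 + 37/12 = 43.7232.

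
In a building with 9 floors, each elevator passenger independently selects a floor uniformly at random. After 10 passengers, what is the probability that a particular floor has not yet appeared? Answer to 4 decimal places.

Each passenger misses the fixed floor with probability (9-1)/9 = 8/9, independently.
P(still missing after 10) = (8/9)^10 = 0.30795.

0.3079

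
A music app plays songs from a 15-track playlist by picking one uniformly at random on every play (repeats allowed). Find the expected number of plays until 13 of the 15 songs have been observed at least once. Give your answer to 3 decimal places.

With k distinct songs already seen, the next new one arrives after an expected 15/(15-k) plays.
Sum over k = 0,...,12: E = 15/15 + 15/14 + 15/13 + ... + 15/4 + 15/3 = 27.2734.

27.273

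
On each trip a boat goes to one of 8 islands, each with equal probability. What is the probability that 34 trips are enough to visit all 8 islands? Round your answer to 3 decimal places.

By inclusion–exclusion over which islands are missing,
P(all seen) = Σ_{j=0}^{8} (-1)^j C(8,j)((8-j)/8)^34
= 1.0000 - 0.0854 + 0.0016 - 0.0000 + 0.0000 - 0.0000 + 0.0000 - 0.0000 + 0.0000
= 0.9162.

0.916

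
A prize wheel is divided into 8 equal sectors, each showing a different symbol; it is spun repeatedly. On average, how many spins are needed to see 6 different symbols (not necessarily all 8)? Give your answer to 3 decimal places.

With k distinct symbols already seen, the next new one arrives after an expected 8/(8-k) spins.
Sum over k = 0,...,5: E = 8/8 + 8/7 + 8/6 + 8/5 + 8/4 + 8/3 = 9.7429.

9.743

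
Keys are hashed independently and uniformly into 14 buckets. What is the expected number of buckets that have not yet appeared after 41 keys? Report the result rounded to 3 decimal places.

For each bucket, P(unseen after 41) = (13/14)^41 = 0.0479.
By linearity of expectation, E[unseen] = 14·(13/14)^41 = 0.6707.

0.671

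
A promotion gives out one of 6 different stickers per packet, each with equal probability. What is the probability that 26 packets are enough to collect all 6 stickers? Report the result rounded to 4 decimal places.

0.9480

Let A_i be the event that sticker i is missing after 26 packets. By inclusion–exclusion on the A_i,
P(all seen) = Σ_{j=0}^{6} (-1)^j C(6,j)((6-j)/6)^26
= 1.00000 - 0.05241 + 0.00040 - 0.00000 + 0.00000 - 0.00000 + 0.00000
= 0.94798.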